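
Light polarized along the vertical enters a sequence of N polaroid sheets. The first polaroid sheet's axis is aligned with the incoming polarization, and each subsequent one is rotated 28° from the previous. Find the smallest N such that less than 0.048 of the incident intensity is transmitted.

First polarizer is aligned with the polarization: full transmission.
Each further stage multiplies by cos²(28°) = 0.7796.
After N polarizers: T = 0.7796^(N−1). Require T < 0.048 ⇒ N−1 > ln(0.048)/ln(0.7796) = 12.20, so N−1 ≥ 13 and N = 14.
Check: N=14 gives T = 0.03929 < 0.048; N=13 gives T = 0.0504.

N = 14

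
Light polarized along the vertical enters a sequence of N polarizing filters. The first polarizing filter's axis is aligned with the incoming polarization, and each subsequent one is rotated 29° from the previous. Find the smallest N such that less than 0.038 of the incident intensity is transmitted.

N = 14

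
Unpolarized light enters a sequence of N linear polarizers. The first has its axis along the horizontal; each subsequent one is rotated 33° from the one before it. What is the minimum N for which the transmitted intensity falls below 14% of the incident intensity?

N = 5

First polarizer halves the unpolarized light: factor 1/2.
Each further stage multiplies by cos²(33°) = 0.7034.
After N polarizers: T = 0.5·0.7034^(N−1). Require T < 0.14 ⇒ N−1 > ln(0.14/0.5)/ln(0.7034) = 3.62, so N−1 ≥ 4 and N = 5.
Check: N=5 gives T = 0.1224 < 0.14; N=4 gives T = 0.174.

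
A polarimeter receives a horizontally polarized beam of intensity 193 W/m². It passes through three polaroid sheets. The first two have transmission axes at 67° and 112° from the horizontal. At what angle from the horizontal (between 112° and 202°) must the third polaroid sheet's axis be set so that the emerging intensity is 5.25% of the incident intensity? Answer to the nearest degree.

I₁ = I₀ cos²(67° − 0°) = I₀ cos²(67°) = 0.1527 I₀.
I₂ = I₁ cos²(112° − 67°) = 0.1527 I₀ · cos²(45°) = 0.07634 I₀.
Need I₃/I₀ = 0.0525, so cos²(θ − 112°) = 0.0525 / 0.07634 = 0.6878.
θ − 112° = arccos(√0.6878) = 34.0°, giving θ ≈ 112 + 34.0 = 146.0°.

θ ≈ 146°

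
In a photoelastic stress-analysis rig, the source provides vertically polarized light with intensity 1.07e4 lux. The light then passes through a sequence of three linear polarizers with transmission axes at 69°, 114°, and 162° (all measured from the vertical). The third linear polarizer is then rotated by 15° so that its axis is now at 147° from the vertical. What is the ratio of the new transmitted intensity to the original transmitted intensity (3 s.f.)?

I_new/I_old ≈ 1.57

Before rotation:
By Malus's law, I₁ = I₀ cos²(69° − 0°) = I₀ cos²(69°) = 0.1284 I₀.
I₂ = I₁ cos²(114° − 69°) = 0.1284 I₀ · cos²(45°) = 0.06421 I₀.
I₃ = I₂ cos²(162° − 114°) = 0.06421 I₀ · cos²(48°) = 0.02875 I₀.
After rotation:
I₁ = I₀ cos²(69° − 0°) = I₀ cos²(69°) = 0.1284 I₀.
I₂ = I₁ cos²(114° − 69°) = 0.1284 I₀ · cos²(45°) = 0.06421 I₀.
I₃ = I₂ cos²(147° − 114°) = 0.06421 I₀ · cos²(33°) = 0.04517 I₀.
Ratio = 0.04517 / 0.02875 = 1.571.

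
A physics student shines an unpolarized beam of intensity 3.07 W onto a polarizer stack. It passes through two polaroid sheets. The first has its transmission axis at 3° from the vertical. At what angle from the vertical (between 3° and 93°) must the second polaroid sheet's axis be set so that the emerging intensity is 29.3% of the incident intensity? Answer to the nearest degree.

Unpolarized light through the first polarizer → I₁ = ½ I₀, now polarized at 3°.
Need I₂/I₀ = 0.293, so cos²(θ − 3°) = 0.293 / 0.5 = 0.586.
θ − 3° = arccos(√0.586) = 40.0°, giving θ ≈ 3 + 40.0 = 43.0°.

θ ≈ 43°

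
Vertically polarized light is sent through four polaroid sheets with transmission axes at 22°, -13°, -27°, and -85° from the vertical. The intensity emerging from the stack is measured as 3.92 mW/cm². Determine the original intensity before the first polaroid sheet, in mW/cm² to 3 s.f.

I₁ = I₀ cos²(22° − 0°) = I₀ cos²(22°) = 0.8597 I₀.
I₂ = I₁ cos²(-13° − 22°) = 0.8597 I₀ · cos²(35°) = 0.5768 I₀.
I₃ = I₂ cos²(-27° + 13°) = 0.5768 I₀ · cos²(14°) = 0.5431 I₀.
I₄ = I₃ cos²(-85° + 27°) = 0.5431 I₀ · cos²(58°) = 0.1525 I₀.
So 3.92 mW/cm² = 0.1525 I₀, giving I₀ = 3.92/0.1525 = 25.7 mW/cm².

I₀ ≈ 25.7 mW/cm²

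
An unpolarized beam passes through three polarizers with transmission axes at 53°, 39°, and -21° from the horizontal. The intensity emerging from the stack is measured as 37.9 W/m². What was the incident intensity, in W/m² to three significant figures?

Unpolarized light through the first polarizer → I₁ = ½ I₀, now polarized at 53°.
I₂ = I₁ cos²(39° − 53°) = 0.5 I₀ · cos²(14°) = 0.4707 I₀.
I₃ = I₂ cos²(-21° − 39°) = 0.4707 I₀ · cos²(60°) = 0.1177 I₀.
So 37.9 W/m² = 0.1177 I₀, giving I₀ = 37.9/0.1177 = 322 W/m².

I₀ ≈ 322 W/m²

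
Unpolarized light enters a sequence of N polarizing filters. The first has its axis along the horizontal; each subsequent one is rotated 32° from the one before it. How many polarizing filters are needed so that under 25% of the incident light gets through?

First polarizer halves the unpolarized light: factor 1/2.
Each further stage multiplies by cos²(32°) = 0.7192.
After N polarizers: T = 0.5·0.7192^(N−1). Require T < 0.25 ⇒ N−1 > ln(0.25/0.5)/ln(0.7192) = 2.10, so N−1 ≥ 3 and N = 4.
Check: N=4 gives T = 0.186 < 0.25; N=3 gives T = 0.2586.

N = 4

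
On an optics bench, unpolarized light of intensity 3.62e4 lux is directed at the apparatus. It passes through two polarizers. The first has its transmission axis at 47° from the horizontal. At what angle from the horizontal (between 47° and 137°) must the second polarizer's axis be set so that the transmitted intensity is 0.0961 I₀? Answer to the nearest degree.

Unpolarized light through the first polarizer → I₁ = ½ I₀, now polarized at 47°.
Need I₂/I₀ = 0.0961, so cos²(θ − 47°) = 0.0961 / 0.5 = 0.1922.
θ − 47° = arccos(√0.1922) = 64.0°, giving θ ≈ 47 + 64.0 = 111.0°.

θ ≈ 111°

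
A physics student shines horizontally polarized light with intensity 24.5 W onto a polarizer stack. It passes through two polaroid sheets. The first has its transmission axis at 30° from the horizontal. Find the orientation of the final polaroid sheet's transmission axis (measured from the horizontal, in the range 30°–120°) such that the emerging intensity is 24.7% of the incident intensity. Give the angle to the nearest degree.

θ ≈ 85°

I₁ = I₀ cos²(30° − 0°) = I₀ cos²(30°) = 0.75 I₀.
Need I₂/I₀ = 0.247, so cos²(θ − 30°) = 0.247 / 0.75 = 0.3293.
θ − 30° = arccos(√0.3293) = 55.0°, giving θ ≈ 30 + 55.0 = 85.0°.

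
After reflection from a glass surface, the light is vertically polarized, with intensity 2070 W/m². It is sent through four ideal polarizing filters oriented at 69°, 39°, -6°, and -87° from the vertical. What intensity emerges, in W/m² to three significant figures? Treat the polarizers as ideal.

I₁ = 2070 W/m² · cos²(69°) = 265.8 W/m².
I₂ = I₁ · cos²(30°) = 265.8 · 0.75 = 199.4 W/m².
I₃ = I₂ · cos²(45°) = 199.4 · 0.5 = 99.69 W/m².
I₄ = I₃ · cos²(81°) = 99.69 · 0.02447 = 2.44 W/m².

I ≈ 2.44 W/m²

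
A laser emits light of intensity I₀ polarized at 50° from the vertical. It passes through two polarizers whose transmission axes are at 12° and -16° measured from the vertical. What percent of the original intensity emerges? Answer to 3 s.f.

≈ 48.4%

I₁ = I₀ cos²(12° − 50°) = I₀ cos²(38°) = 0.621 I₀.
I₂ = I₁ cos²(-16° − 12°) = 0.621 I₀ · cos²(28°) = 0.4841 I₀.
That is 48.41% of the incident intensity.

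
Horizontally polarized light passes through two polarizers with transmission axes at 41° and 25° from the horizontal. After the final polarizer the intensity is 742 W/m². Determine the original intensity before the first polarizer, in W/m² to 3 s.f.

I₀ ≈ 1410 W/m²

I₁ = I₀ cos²(41° − 0°) = I₀ cos²(41°) = 0.5696 I₀.
I₂ = I₁ cos²(25° − 41°) = 0.5696 I₀ · cos²(16°) = 0.5263 I₀.
So 742 W/m² = 0.5263 I₀, giving I₀ = 742/0.5263 = 1410 W/m².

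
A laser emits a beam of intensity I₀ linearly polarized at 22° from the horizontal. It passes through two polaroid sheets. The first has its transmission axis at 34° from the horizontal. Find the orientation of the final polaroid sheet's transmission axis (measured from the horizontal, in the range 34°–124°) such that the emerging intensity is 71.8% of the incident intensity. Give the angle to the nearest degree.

θ ≈ 64°

I₁ = I₀ cos²(34° − 22°) = I₀ cos²(12°) = 0.9568 I₀.
Need I₂/I₀ = 0.718, so cos²(θ − 34°) = 0.718 / 0.9568 = 0.7504.
θ − 34° = arccos(√0.7504) = 30.0°, giving θ ≈ 34 + 30.0 = 64.0°.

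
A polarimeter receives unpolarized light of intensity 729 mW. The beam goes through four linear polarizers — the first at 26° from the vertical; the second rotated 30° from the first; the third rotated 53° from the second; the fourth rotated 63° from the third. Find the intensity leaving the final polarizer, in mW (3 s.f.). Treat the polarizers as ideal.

Unpolarized light through the first polarizer → I₁ = 729 mW/2 = 364.5 mW, polarized at 26°.
I₂ = I₁ · cos²(30°) = 364.5 · 0.75 = 273.4 mW.
I₃ = I₂ · cos²(53°) = 273.4 · 0.3622 = 99.01 mW.
I₄ = I₃ · cos²(63°) = 99.01 · 0.2061 = 20.41 mW.

I ≈ 20.4 mW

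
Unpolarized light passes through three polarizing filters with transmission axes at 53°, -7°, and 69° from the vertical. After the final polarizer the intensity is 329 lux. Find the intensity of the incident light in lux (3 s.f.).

I₀ ≈ 4.50e4 lux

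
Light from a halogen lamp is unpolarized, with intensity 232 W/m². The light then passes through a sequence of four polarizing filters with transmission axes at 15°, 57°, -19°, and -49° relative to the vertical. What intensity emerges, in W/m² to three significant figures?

Unpolarized light through the first polarizer → I₁ = 232 W/m²/2 = 116 W/m², polarized at 15°.
I₂ = I₁ · cos²(42°) = 116 · 0.5523 = 64.06 W/m².
I₃ = I₂ · cos²(76°) = 64.06 · 0.05853 = 3.749 W/m².
I₄ = I₃ · cos²(30°) = 3.749 · 0.75 = 2.812 W/m².

I ≈ 2.81 W/m²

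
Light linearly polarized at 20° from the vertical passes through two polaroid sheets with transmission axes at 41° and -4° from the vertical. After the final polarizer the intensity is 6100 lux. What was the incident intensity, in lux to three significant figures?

I₀ ≈ 1.40e4 lux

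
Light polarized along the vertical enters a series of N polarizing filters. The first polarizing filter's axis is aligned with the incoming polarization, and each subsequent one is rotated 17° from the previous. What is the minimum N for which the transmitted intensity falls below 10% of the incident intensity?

N = 27

First polarizer is aligned with the polarization: full transmission.
Each further stage multiplies by cos²(17°) = 0.9145.
After N polarizers: T = 0.9145^(N−1). Require T < 0.10 ⇒ N−1 > ln(0.10)/ln(0.9145) = 25.77, so N−1 ≥ 26 and N = 27.
Check: N=27 gives T = 0.09795 < 0.10; N=26 gives T = 0.1071.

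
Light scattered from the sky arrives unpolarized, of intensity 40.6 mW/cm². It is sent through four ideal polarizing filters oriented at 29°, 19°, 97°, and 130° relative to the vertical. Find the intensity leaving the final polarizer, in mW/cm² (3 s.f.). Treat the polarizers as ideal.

Unpolarized light through the first polarizer → I₁ = 40.6 mW/cm²/2 = 20.3 mW/cm², polarized at 29°.
I₂ = I₁ · cos²(10°) = 20.3 · 0.9698 = 19.69 mW/cm².
I₃ = I₂ · cos²(78°) = 19.69 · 0.04323 = 0.8511 mW/cm².
I₄ = I₃ · cos²(33°) = 0.8511 · 0.7034 = 0.5986 mW/cm².

I ≈ 0.599 mW/cm²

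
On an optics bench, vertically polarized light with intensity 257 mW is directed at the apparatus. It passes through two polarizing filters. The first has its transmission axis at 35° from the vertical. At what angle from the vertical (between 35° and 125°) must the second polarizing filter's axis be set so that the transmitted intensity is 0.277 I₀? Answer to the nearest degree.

By Malus's law, I₁ = I₀ cos²(35° − 0°) = I₀ cos²(35°) = 0.671 I₀.
Need I₂/I₀ = 0.277, so cos²(θ − 35°) = 0.277 / 0.671 = 0.4128.
θ − 35° = arccos(√0.4128) = 50.0°, giving θ ≈ 35 + 50.0 = 85.0°.

θ ≈ 85°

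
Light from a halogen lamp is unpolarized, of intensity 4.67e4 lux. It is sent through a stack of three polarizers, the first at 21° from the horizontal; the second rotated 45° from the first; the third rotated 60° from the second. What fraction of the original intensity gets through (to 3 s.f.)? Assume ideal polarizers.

I/I₀ ≈ 0.0625

Unpolarized light through the first polarizer → I₁ = 4.67e4 lux/2 = 2.335e+04 lux, polarized at 21°.
I₂ = I₁ · cos²(45°) = 2.335e+04 · 0.5 = 1.168e+04 lux.
I₃ = I₂ · cos²(60°) = 1.168e+04 · 0.25 = 2919 lux.
Transmitted fraction = 0.0625.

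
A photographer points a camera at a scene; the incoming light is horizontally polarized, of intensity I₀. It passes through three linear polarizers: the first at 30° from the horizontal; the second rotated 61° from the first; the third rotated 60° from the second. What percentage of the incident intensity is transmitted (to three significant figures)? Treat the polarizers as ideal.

≈ 4.41%

I₁ = I₀ cos²(30° − 0°) = I₀ cos²(30°) = 0.75 I₀.
I₂ = I₁ cos²(61°) = 0.75 · 0.235 I₀ = 0.1763 I₀.
I₃ = I₂ cos²(60°) = 0.1763 · 0.25 I₀ = 0.04407 I₀.
That is 4.407% of the incident intensity.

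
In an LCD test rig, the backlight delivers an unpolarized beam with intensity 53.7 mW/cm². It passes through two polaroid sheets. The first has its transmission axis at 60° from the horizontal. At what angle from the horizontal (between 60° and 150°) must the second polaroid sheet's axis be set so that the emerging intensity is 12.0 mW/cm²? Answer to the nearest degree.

θ ≈ 108°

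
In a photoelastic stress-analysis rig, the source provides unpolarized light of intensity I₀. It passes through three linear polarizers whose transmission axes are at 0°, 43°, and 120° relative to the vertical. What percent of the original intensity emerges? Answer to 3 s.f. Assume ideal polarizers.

≈ 1.35%

Unpolarized light through the first polarizer → I₁ = ½ I₀, now polarized at 0°.
I₂ = I₁ cos²(43° − 0°) = 0.5 I₀ · cos²(43°) = 0.2674 I₀.
I₃ = I₂ cos²(120° − 43°) = 0.2674 I₀ · cos²(77°) = 0.01353 I₀.
That is 1.353% of the incident intensity.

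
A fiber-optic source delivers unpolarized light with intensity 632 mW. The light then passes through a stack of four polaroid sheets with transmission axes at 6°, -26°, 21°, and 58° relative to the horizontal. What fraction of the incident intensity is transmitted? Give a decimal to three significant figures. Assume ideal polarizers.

I/I₀ ≈ 0.107

Unpolarized light through the first polarizer → I₁ = 632 mW/2 = 316 mW, polarized at 6°.
I₂ = I₁ · cos²(32°) = 316 · 0.7192 = 227.3 mW.
I₃ = I₂ · cos²(47°) = 227.3 · 0.4651 = 105.7 mW.
I₄ = I₃ · cos²(37°) = 105.7 · 0.6378 = 67.42 mW.
Transmitted fraction = 0.1067.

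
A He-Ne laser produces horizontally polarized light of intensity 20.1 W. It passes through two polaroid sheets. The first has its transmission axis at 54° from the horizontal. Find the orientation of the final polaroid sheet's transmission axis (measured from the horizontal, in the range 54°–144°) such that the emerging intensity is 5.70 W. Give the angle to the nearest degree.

θ ≈ 79°

By Malus's law, I₁ = I₀ cos²(54° − 0°) = I₀ cos²(54°) = 0.3455 I₀.
Target fraction: 5.70 / 20.1 W = 0.2836 of I₀.
Need I₂/I₀ = 0.2836, so cos²(θ − 54°) = 0.2836 / 0.3455 = 0.8208.
θ − 54° = arccos(√0.8208) = 25.0°, giving θ ≈ 54 + 25.0 = 79.0°.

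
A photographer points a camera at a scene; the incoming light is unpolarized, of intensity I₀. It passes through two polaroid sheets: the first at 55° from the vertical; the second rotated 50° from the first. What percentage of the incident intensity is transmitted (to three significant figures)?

Unpolarized light through the first polarizer → I₁ = ½ I₀, now polarized at 55°.
I₂ = I₁ cos²(50°) = 0.5 · 0.4132 I₀ = 0.2066 I₀.
That is 20.66% of the incident intensity.

≈ 20.7%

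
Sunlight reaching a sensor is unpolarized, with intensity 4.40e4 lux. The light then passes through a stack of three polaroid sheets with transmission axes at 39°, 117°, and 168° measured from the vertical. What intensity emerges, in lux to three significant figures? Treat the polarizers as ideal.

I ≈ 377 lux

Unpolarized light through the first polarizer → I₁ = 4.40e4 lux/2 = 2.2e+04 lux, polarized at 39°.
I₂ = I₁ · cos²(78°) = 2.2e+04 · 0.04323 = 951 lux.
I₃ = I₂ · cos²(51°) = 951 · 0.396 = 376.6 lux.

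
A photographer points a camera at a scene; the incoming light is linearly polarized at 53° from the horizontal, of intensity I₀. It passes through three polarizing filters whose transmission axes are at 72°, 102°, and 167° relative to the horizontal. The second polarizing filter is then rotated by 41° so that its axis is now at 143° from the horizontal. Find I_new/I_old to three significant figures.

Before rotation:
I₁ = I₀ cos²(72° − 53°) = I₀ cos²(19°) = 0.894 I₀.
I₂ = I₁ cos²(102° − 72°) = 0.894 I₀ · cos²(30°) = 0.6705 I₀.
I₃ = I₂ cos²(167° − 102°) = 0.6705 I₀ · cos²(65°) = 0.1198 I₀.
After rotation:
I₁ = I₀ cos²(72° − 53°) = I₀ cos²(19°) = 0.894 I₀.
I₂ = I₁ cos²(143° − 72°) = 0.894 I₀ · cos²(71°) = 0.09476 I₀.
I₃ = I₂ cos²(167° − 143°) = 0.09476 I₀ · cos²(24°) = 0.07908 I₀.
Ratio = 0.07908 / 0.1198 = 0.6604.

I_new/I_old ≈ 0.660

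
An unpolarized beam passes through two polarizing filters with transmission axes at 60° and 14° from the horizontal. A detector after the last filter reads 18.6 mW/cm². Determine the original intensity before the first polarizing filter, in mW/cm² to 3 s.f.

Unpolarized light through the first polarizer → I₁ = ½ I₀, now polarized at 60°.
I₂ = I₁ cos²(14° − 60°) = 0.5 I₀ · cos²(46°) = 0.2413 I₀.
So 18.6 mW/cm² = 0.2413 I₀, giving I₀ = 18.6/0.2413 = 77.09 mW/cm².

I₀ ≈ 77.1 mW/cm²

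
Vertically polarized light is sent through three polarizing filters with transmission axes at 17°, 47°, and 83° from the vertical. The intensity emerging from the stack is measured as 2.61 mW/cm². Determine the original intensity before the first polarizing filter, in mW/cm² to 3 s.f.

I₀ ≈ 5.81 mW/cm²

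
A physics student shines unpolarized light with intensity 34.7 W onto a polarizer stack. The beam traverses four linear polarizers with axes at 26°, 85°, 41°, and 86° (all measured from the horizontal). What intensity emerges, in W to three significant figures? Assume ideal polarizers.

Unpolarized light through the first polarizer → I₁ = 34.7 W/2 = 17.35 W, polarized at 26°.
I₂ = I₁ · cos²(59°) = 17.35 · 0.2653 = 4.602 W.
I₃ = I₂ · cos²(44°) = 4.602 · 0.5174 = 2.381 W.
I₄ = I₃ · cos²(45°) = 2.381 · 0.5 = 1.191 W.

I ≈ 1.19 W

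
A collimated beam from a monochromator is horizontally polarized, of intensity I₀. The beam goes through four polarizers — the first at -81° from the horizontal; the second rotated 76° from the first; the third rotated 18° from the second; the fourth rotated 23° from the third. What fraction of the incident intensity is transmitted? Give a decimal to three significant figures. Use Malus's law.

≈ 0.00110 I₀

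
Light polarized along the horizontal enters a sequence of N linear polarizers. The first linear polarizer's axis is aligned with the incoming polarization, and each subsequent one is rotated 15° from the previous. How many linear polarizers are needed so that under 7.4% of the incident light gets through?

N = 39

First polarizer is aligned with the polarization: full transmission.
Each further stage multiplies by cos²(15°) = 0.933.
After N polarizers: T = 0.933^(N−1). Require T < 0.074 ⇒ N−1 > ln(0.074)/ln(0.933) = 37.55, so N−1 ≥ 38 and N = 39.
Check: N=39 gives T = 0.07173 < 0.074; N=38 gives T = 0.07688.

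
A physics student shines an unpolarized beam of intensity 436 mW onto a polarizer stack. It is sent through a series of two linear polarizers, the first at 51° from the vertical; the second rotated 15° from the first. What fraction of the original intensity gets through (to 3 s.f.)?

Unpolarized light through the first polarizer → I₁ = 436 mW/2 = 218 mW, polarized at 51°.
I₂ = I₁ · cos²(15°) = 218 · 0.933 = 203.4 mW.
Transmitted fraction = 0.4665.

I/I₀ ≈ 0.467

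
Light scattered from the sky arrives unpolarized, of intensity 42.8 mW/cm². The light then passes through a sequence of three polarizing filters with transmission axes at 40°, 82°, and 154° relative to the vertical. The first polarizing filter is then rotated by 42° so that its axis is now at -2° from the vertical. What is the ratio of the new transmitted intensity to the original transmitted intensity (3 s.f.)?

Before rotation:
Unpolarized light through the first polarizer → I₁ = ½ I₀, now polarized at 40°.
I₂ = I₁ cos²(82° − 40°) = 0.5 I₀ · cos²(42°) = 0.2761 I₀.
I₃ = I₂ cos²(154° − 82°) = 0.2761 I₀ · cos²(72°) = 0.02637 I₀.
After rotation:
Unpolarized light through the first polarizer → I₁ = ½ I₀, now polarized at -2°.
I₂ = I₁ cos²(82° + 2°) = 0.5 I₀ · cos²(84°) = 0.005463 I₀.
I₃ = I₂ cos²(154° − 82°) = 0.005463 I₀ · cos²(72°) = 0.0005217 I₀.
Ratio = 0.0005217 / 0.02637 = 0.01978.

I_new/I_old ≈ 0.0198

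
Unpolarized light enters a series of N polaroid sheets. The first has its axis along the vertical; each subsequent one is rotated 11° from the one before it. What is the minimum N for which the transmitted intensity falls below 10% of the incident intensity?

N = 45

First polarizer halves the unpolarized light: factor 1/2.
Each further stage multiplies by cos²(11°) = 0.9636.
After N polarizers: T = 0.5·0.9636^(N−1). Require T < 0.10 ⇒ N−1 > ln(0.10/0.5)/ln(0.9636) = 43.40, so N−1 ≥ 44 and N = 45.
Check: N=45 gives T = 0.09778 < 0.10; N=44 gives T = 0.1015.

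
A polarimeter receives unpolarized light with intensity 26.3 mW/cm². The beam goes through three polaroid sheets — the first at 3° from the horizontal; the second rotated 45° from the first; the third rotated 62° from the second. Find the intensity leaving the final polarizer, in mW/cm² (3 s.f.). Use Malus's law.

Unpolarized light through the first polarizer → I₁ = 26.3 mW/cm²/2 = 13.15 mW/cm², polarized at 3°.
I₂ = I₁ · cos²(45°) = 13.15 · 0.5 = 6.575 mW/cm².
I₃ = I₂ · cos²(62°) = 6.575 · 0.2204 = 1.449 mW/cm².

I ≈ 1.45 mW/cm²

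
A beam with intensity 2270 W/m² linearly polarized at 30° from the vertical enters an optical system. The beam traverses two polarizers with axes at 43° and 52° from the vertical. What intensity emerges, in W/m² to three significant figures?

I₁ = 2270 W/m² · cos²(13°) = 2155 W/m².
I₂ = I₁ · cos²(9°) = 2155 · 0.9755 = 2102 W/m².

I ≈ 2100 W/m²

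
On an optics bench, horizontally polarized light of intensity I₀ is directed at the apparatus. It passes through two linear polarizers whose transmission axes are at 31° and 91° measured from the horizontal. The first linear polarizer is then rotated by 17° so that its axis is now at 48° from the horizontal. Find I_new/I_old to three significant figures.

Before rotation:
I₁ = I₀ cos²(31° − 0°) = I₀ cos²(31°) = 0.7347 I₀.
I₂ = I₁ cos²(91° − 31°) = 0.7347 I₀ · cos²(60°) = 0.1837 I₀.
After rotation:
I₁ = I₀ cos²(48° − 0°) = I₀ cos²(48°) = 0.4477 I₀.
I₂ = I₁ cos²(91° − 48°) = 0.4477 I₀ · cos²(43°) = 0.2395 I₀.
Ratio = 0.2395 / 0.1837 = 1.304.

I_new/I_old ≈ 1.30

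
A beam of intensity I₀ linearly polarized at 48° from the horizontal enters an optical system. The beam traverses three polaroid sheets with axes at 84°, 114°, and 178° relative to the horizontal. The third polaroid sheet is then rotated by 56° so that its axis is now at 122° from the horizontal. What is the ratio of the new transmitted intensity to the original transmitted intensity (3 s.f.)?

I_new/I_old ≈ 5.10

Before rotation:
I₁ = I₀ cos²(84° − 48°) = I₀ cos²(36°) = 0.6545 I₀.
I₂ = I₁ cos²(114° − 84°) = 0.6545 I₀ · cos²(30°) = 0.4909 I₀.
I₃ = I₂ cos²(178° − 114°) = 0.4909 I₀ · cos²(64°) = 0.09433 I₀.
After rotation:
I₁ = I₀ cos²(84° − 48°) = I₀ cos²(36°) = 0.6545 I₀.
I₂ = I₁ cos²(114° − 84°) = 0.6545 I₀ · cos²(30°) = 0.4909 I₀.
I₃ = I₂ cos²(122° − 114°) = 0.4909 I₀ · cos²(8°) = 0.4814 I₀.
Ratio = 0.4814 / 0.09433 = 5.103.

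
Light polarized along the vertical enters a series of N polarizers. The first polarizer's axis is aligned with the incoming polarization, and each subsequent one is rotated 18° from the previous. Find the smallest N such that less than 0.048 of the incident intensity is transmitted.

N = 32

First polarizer is aligned with the polarization: full transmission.
Each further stage multiplies by cos²(18°) = 0.9045.
After N polarizers: T = 0.9045^(N−1). Require T < 0.048 ⇒ N−1 > ln(0.048)/ln(0.9045) = 30.26, so N−1 ≥ 31 and N = 32.
Check: N=32 gives T = 0.04454 < 0.048; N=31 gives T = 0.04925.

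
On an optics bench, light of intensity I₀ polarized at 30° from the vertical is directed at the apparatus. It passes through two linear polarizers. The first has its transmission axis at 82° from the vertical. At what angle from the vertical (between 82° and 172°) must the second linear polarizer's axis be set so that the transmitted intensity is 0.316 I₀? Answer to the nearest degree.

θ ≈ 106°

By Malus's law, I₁ = I₀ cos²(82° − 30°) = I₀ cos²(52°) = 0.379 I₀.
Need I₂/I₀ = 0.316, so cos²(θ − 82°) = 0.316 / 0.379 = 0.8337.
θ − 82° = arccos(√0.8337) = 24.1°, giving θ ≈ 82 + 24.1 = 106.1°.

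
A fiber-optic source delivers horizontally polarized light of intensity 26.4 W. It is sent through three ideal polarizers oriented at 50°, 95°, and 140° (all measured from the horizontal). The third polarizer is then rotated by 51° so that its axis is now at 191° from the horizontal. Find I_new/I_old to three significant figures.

I_new/I_old ≈ 0.0219

Before rotation:
I₁ = I₀ cos²(50° − 0°) = I₀ cos²(50°) = 0.4132 I₀.
I₂ = I₁ cos²(95° − 50°) = 0.4132 I₀ · cos²(45°) = 0.2066 I₀.
I₃ = I₂ cos²(140° − 95°) = 0.2066 I₀ · cos²(45°) = 0.1033 I₀.
After rotation:
I₁ = I₀ cos²(50° − 0°) = I₀ cos²(50°) = 0.4132 I₀.
I₂ = I₁ cos²(95° − 50°) = 0.4132 I₀ · cos²(45°) = 0.2066 I₀.
Angle between axes 2 and 3: 84°. I₃ = 0.2066 I₀ · cos²(84°) = 0.002257 I₀.
Ratio = 0.002257 / 0.1033 = 0.02185.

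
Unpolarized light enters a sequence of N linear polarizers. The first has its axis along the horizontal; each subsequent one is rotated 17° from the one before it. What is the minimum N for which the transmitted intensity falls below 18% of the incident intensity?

First polarizer halves the unpolarized light: factor 1/2.
Each further stage multiplies by cos²(17°) = 0.9145.
After N polarizers: T = 0.5·0.9145^(N−1). Require T < 0.18 ⇒ N−1 > ln(0.18/0.5)/ln(0.9145) = 11.43, so N−1 ≥ 12 and N = 13.
Check: N=13 gives T = 0.1711 < 0.18; N=12 gives T = 0.1871.

N = 13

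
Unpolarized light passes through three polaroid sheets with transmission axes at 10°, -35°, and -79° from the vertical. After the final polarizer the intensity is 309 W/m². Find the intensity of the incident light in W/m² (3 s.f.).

I₀ ≈ 2390 W/m²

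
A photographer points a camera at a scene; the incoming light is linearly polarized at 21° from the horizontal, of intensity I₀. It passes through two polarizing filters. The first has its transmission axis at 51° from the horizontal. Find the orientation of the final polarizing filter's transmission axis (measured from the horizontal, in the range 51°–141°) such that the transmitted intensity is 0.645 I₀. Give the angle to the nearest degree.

By Malus's law, I₁ = I₀ cos²(51° − 21°) = I₀ cos²(30°) = 0.75 I₀.
Need I₂/I₀ = 0.645, so cos²(θ − 51°) = 0.645 / 0.75 = 0.86.
θ − 51° = arccos(√0.86) = 22.0°, giving θ ≈ 51 + 22.0 = 73.0°.

θ ≈ 73°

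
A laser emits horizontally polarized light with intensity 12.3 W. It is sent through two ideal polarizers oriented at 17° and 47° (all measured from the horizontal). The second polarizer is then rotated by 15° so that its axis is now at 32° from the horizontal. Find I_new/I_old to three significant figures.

Before rotation:
I₁ = I₀ cos²(17° − 0°) = I₀ cos²(17°) = 0.9145 I₀.
I₂ = I₁ cos²(47° − 17°) = 0.9145 I₀ · cos²(30°) = 0.6859 I₀.
After rotation:
I₁ = I₀ cos²(17° − 0°) = I₀ cos²(17°) = 0.9145 I₀.
I₂ = I₁ cos²(32° − 17°) = 0.9145 I₀ · cos²(15°) = 0.8533 I₀.
Ratio = 0.8533 / 0.6859 = 1.244.

I_new/I_old ≈ 1.24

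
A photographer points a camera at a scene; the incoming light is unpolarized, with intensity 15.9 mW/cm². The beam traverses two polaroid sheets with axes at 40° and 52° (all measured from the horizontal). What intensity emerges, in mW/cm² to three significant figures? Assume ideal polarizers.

Unpolarized light through the first polarizer → I₁ = 15.9 mW/cm²/2 = 7.95 mW/cm², polarized at 40°.
I₂ = I₁ · cos²(12°) = 7.95 · 0.9568 = 7.606 mW/cm².

I ≈ 7.61 mW/cm²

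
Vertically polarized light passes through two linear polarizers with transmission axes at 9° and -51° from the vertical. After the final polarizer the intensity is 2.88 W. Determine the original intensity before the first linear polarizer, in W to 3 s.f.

By Malus's law, I₁ = I₀ cos²(9° − 0°) = I₀ cos²(9°) = 0.9755 I₀.
I₂ = I₁ cos²(-51° − 9°) = 0.9755 I₀ · cos²(60°) = 0.2439 I₀.
So 2.88 W = 0.2439 I₀, giving I₀ = 2.88/0.2439 = 11.81 W.

I₀ ≈ 11.8 W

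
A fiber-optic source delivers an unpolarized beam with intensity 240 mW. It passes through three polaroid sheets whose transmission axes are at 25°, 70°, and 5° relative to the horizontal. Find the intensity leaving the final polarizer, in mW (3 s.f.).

I ≈ 10.7 mW

Unpolarized light through the first polarizer → I₁ = 240 mW/2 = 120 mW, polarized at 25°.
I₂ = I₁ · cos²(45°) = 120 · 0.5 = 60 mW.
I₃ = I₂ · cos²(65°) = 60 · 0.1786 = 10.72 mW.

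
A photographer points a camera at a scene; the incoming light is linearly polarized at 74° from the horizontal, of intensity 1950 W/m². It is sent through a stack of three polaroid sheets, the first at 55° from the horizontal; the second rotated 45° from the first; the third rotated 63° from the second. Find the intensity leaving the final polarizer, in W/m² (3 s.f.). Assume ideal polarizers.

I ≈ 180 W/m²

I₁ = 1950 W/m² · cos²(19°) = 1743 W/m².
I₂ = I₁ · cos²(45°) = 1743 · 0.5 = 871.7 W/m².
I₃ = I₂ · cos²(63°) = 871.7 · 0.2061 = 179.7 W/m².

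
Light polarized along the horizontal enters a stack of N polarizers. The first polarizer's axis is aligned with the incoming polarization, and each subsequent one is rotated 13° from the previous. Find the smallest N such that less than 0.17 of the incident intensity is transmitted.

First polarizer is aligned with the polarization: full transmission.
Each further stage multiplies by cos²(13°) = 0.9494.
After N polarizers: T = 0.9494^(N−1). Require T < 0.17 ⇒ N−1 > ln(0.17)/ln(0.9494) = 34.12, so N−1 ≥ 35 and N = 36.
Check: N=36 gives T = 0.1624 < 0.17; N=35 gives T = 0.1711.

N = 36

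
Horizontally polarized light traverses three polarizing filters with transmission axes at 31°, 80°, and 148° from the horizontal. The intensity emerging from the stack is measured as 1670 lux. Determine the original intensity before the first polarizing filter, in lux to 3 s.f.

I₀ ≈ 3.76e4 lux

I₁ = I₀ cos²(31° − 0°) = I₀ cos²(31°) = 0.7347 I₀.
I₂ = I₁ cos²(80° − 31°) = 0.7347 I₀ · cos²(49°) = 0.3162 I₀.
I₃ = I₂ cos²(148° − 80°) = 0.3162 I₀ · cos²(68°) = 0.04438 I₀.
So 1670 lux = 0.04438 I₀, giving I₀ = 1670/0.04438 = 3.763e+04 lux.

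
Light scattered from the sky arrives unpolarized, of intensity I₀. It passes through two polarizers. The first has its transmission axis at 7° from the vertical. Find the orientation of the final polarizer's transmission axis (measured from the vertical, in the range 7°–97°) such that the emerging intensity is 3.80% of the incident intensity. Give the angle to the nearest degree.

Unpolarized light through the first polarizer → I₁ = ½ I₀, now polarized at 7°.
Need I₂/I₀ = 0.038, so cos²(θ − 7°) = 0.038 / 0.5 = 0.076.
θ − 7° = arccos(√0.076) = 74.0°, giving θ ≈ 7 + 74.0 = 81.0°.

θ ≈ 81°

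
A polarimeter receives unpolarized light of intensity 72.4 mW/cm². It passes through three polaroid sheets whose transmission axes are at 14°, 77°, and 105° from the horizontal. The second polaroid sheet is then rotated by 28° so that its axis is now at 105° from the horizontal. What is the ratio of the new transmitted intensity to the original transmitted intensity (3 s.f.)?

I_new/I_old ≈ 0.00190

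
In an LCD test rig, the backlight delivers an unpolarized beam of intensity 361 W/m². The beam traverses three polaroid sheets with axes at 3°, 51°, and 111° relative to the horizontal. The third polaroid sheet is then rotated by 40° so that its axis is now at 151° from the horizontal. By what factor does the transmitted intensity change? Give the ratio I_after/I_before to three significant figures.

Before rotation:
Unpolarized light through the first polarizer → I₁ = ½ I₀, now polarized at 3°.
I₂ = I₁ cos²(51° − 3°) = 0.5 I₀ · cos²(48°) = 0.2239 I₀.
I₃ = I₂ cos²(111° − 51°) = 0.2239 I₀ · cos²(60°) = 0.05597 I₀.
After rotation:
Unpolarized light through the first polarizer → I₁ = ½ I₀, now polarized at 3°.
I₂ = I₁ cos²(51° − 3°) = 0.5 I₀ · cos²(48°) = 0.2239 I₀.
Angle between axes 2 and 3: 80°. I₃ = 0.2239 I₀ · cos²(80°) = 0.00675 I₀.
Ratio = 0.00675 / 0.05597 = 0.1206.

I_new/I_old ≈ 0.121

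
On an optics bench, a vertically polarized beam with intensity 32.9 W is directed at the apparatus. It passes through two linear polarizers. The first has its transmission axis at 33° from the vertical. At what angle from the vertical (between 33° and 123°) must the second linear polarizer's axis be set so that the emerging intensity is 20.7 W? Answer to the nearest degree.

By Malus's law, I₁ = I₀ cos²(33° − 0°) = I₀ cos²(33°) = 0.7034 I₀.
Target fraction: 20.7 / 32.9 W = 0.6292 of I₀.
Need I₂/I₀ = 0.6292, so cos²(θ − 33°) = 0.6292 / 0.7034 = 0.8945.
θ − 33° = arccos(√0.8945) = 19.0°, giving θ ≈ 33 + 19.0 = 52.0°.

θ ≈ 52°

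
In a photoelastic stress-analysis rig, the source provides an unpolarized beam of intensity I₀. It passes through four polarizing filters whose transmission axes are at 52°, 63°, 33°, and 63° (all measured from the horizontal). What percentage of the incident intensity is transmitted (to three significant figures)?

Unpolarized light through the first polarizer → I₁ = ½ I₀, now polarized at 52°.
I₂ = I₁ cos²(63° − 52°) = 0.5 I₀ · cos²(11°) = 0.4818 I₀.
I₃ = I₂ cos²(33° − 63°) = 0.4818 I₀ · cos²(30°) = 0.3613 I₀.
I₄ = I₃ cos²(63° − 33°) = 0.3613 I₀ · cos²(30°) = 0.271 I₀.
That is 27.1% of the incident intensity.

≈ 27.1%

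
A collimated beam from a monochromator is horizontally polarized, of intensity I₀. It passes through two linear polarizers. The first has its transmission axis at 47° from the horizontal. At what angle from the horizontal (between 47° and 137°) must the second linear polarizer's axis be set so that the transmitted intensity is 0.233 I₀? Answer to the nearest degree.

θ ≈ 92°

By Malus's law, I₁ = I₀ cos²(47° − 0°) = I₀ cos²(47°) = 0.4651 I₀.
Need I₂/I₀ = 0.233, so cos²(θ − 47°) = 0.233 / 0.4651 = 0.5009.
θ − 47° = arccos(√0.5009) = 44.9°, giving θ ≈ 47 + 44.9 = 91.9°.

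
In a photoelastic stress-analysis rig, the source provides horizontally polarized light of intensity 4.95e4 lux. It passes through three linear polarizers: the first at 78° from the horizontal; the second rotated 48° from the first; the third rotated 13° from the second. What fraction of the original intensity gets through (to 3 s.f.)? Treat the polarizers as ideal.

I/I₀ ≈ 0.0184

I₁ = 4.95e4 lux · cos²(78°) = 2140 lux.
I₂ = I₁ · cos²(48°) = 2140 · 0.4477 = 958 lux.
I₃ = I₂ · cos²(13°) = 958 · 0.9494 = 909.6 lux.
Transmitted fraction = 0.01838.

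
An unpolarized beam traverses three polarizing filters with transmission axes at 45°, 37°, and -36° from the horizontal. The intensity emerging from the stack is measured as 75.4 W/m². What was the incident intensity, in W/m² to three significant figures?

Unpolarized light through the first polarizer → I₁ = ½ I₀, now polarized at 45°.
I₂ = I₁ cos²(37° − 45°) = 0.5 I₀ · cos²(8°) = 0.4903 I₀.
I₃ = I₂ cos²(-36° − 37°) = 0.4903 I₀ · cos²(73°) = 0.04191 I₀.
So 75.4 W/m² = 0.04191 I₀, giving I₀ = 75.4/0.04191 = 1799 W/m².

I₀ ≈ 1800 W/m²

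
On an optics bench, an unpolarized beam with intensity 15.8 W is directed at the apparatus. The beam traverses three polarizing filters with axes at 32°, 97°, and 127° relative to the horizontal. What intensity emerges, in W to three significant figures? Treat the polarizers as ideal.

Unpolarized light through the first polarizer → I₁ = 15.8 W/2 = 7.9 W, polarized at 32°.
I₂ = I₁ · cos²(65°) = 7.9 · 0.1786 = 1.411 W.
I₃ = I₂ · cos²(30°) = 1.411 · 0.75 = 1.058 W.

I ≈ 1.06 W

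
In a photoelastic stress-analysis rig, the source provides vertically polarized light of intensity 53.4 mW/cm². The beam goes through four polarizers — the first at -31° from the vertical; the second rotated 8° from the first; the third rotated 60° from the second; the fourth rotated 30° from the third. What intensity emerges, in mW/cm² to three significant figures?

I₁ = 53.4 mW/cm² · cos²(31°) = 39.23 mW/cm².
I₂ = I₁ · cos²(8°) = 39.23 · 0.9806 = 38.47 mW/cm².
I₃ = I₂ · cos²(60°) = 38.47 · 0.25 = 9.619 mW/cm².
I₄ = I₃ · cos²(30°) = 9.619 · 0.75 = 7.214 mW/cm².

I ≈ 7.21 mW/cm²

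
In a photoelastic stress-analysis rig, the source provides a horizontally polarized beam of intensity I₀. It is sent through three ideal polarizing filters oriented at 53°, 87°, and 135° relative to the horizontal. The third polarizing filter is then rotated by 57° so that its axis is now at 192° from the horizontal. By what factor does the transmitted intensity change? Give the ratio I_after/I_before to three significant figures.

I_new/I_old ≈ 0.150

Before rotation:
I₁ = I₀ cos²(53° − 0°) = I₀ cos²(53°) = 0.3622 I₀.
I₂ = I₁ cos²(87° − 53°) = 0.3622 I₀ · cos²(34°) = 0.2489 I₀.
I₃ = I₂ cos²(135° − 87°) = 0.2489 I₀ · cos²(48°) = 0.1115 I₀.
After rotation:
I₁ = I₀ cos²(53° − 0°) = I₀ cos²(53°) = 0.3622 I₀.
I₂ = I₁ cos²(87° − 53°) = 0.3622 I₀ · cos²(34°) = 0.2489 I₀.
Angle between axes 2 and 3: 75°. I₃ = 0.2489 I₀ · cos²(75°) = 0.01668 I₀.
Ratio = 0.01668 / 0.1115 = 0.1496.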